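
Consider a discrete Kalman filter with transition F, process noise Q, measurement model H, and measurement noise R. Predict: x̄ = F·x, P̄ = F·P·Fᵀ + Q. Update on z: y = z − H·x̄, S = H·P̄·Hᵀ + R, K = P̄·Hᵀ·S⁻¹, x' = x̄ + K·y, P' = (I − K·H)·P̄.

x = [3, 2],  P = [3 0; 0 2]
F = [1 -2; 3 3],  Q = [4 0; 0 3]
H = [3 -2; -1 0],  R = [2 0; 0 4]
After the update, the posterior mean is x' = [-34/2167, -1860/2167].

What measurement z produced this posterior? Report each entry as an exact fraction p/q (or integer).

z = [2, 2]

x̄ = F·x = [-1, 15]
P̄ = F·P·Fᵀ + Q = [15 -3; -3 48]
S = H·P̄·Hᵀ + R = [365 -51; -51 19]
K = P̄·Hᵀ·S⁻¹ = [102/2167 -1437/2167; -921/2167 -2130/2167]
x' − x̄ = [2133/2167, -34365/2167] = K·y
y = (KᵀK)⁻¹·Kᵀ·(x' − x̄) = [35, 1]
z = y + H·x̄ = [35, 1] + [-33, 1] = [2, 2]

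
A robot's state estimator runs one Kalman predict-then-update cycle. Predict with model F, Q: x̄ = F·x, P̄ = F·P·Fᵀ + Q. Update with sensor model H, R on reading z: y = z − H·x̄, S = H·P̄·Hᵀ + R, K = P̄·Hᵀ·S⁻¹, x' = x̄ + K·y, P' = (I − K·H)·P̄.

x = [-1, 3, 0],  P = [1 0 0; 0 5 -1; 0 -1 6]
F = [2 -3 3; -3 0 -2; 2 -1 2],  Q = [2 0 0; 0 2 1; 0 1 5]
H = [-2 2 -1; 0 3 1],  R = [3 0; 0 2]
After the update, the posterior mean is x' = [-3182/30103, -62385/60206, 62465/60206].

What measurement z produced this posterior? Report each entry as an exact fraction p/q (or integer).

z = [-3, -2]

x̄ = F·x = [-11, 3, -5]
P̄ = F·P·Fᵀ + Q = [123 -48 64; -48 35 -31; 64 -31 42]
S = H·P̄·Hᵀ + R = [1441 359; 359 173]
K = P̄·Hᵀ·S⁻¹ = [-20759/60206 15237/60206; 7515/120412 35911/120412; -21827/120412 9797/120412]
x' − x̄ = [327951/30103, -243003/60206, 363495/60206] = K·y
y = (KᵀK)⁻¹·Kᵀ·(x' − x̄) = [-36, -6]
z = y + H·x̄ = [-36, -6] + [33, 4] = [-3, -2]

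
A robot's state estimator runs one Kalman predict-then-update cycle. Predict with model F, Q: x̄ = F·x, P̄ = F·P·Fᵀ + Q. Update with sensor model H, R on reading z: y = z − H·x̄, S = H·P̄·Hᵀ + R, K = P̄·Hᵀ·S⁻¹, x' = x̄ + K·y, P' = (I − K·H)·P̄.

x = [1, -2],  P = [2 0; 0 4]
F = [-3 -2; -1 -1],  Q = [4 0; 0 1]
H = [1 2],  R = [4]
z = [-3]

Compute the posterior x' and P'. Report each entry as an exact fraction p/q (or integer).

x' = [-15/7, -1/3]
P' = [24/7 -2/3; -2/3 7/9]

x̄ = F·x = [1, 1]
P̄ = F·P·Fᵀ + Q = [38 14; 14 7]
y = z − H·x̄ = [-6]
S = H·P̄·Hᵀ + R = [126]
K = P̄·Hᵀ·S⁻¹ = [11/21; 2/9]
x' = x̄ + K·y = [-15/7, -1/3]
P' = (I − K·H)·P̄ = [24/7 -2/3; -2/3 7/9]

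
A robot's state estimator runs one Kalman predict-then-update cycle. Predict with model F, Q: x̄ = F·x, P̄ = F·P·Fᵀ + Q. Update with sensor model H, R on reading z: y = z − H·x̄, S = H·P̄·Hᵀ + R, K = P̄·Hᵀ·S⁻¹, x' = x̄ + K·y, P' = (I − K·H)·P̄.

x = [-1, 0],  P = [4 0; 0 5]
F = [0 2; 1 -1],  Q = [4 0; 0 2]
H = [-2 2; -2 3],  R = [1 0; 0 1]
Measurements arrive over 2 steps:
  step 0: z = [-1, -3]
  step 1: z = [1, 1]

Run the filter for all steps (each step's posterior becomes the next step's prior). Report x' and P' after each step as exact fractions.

step 0: x̄ = F·x = [0, -1]
step 0: P̄ = F·P·Fᵀ + Q = [24 -10; -10 11]
step 0: y = z − H·x̄ = [1, 0]
step 0: S = H·P̄·Hᵀ + R = [221 262; 262 316]
step 0: K = P̄·Hᵀ·S⁻¹ = [-263/298 289/596; -307/596 709/1192]
step 0: x' = x̄ + K·y = [-263/298, -903/596]
step 0: P' = (I − K·H)·P̄ = [539/298 815/596; 815/596 1323/1192]
step 1: x̄ = F·x = [-903/298, 377/596]
step 1: P̄ = F·P·Fᵀ + Q = [2515/298 307/596; 307/596 2603/1192]
step 1: y = z − H·x̄ = [-1885/298, -4147/596]
step 1: S = H·P̄·Hᵀ + R = [11733/298 24859/596; 24859/596 57491/1192]
step 1: K = P̄·Hᵀ·S⁻¹ = [-148804/189839 68330/189839; -82630/189839 93189/189839]
step 1: x' = x̄ + K·y = [-8418/14603, -435/14603]
step 1: P' = (I − K·H)·P̄ = [291536/189839 217134/189839; 217134/189839 175819/189839]

step 0: x' = [-263/298, -903/596], P' = [539/298 815/596; 815/596 1323/1192]
step 1: x' = [-8418/14603, -435/14603], P' = [291536/189839 217134/189839; 217134/189839 175819/189839]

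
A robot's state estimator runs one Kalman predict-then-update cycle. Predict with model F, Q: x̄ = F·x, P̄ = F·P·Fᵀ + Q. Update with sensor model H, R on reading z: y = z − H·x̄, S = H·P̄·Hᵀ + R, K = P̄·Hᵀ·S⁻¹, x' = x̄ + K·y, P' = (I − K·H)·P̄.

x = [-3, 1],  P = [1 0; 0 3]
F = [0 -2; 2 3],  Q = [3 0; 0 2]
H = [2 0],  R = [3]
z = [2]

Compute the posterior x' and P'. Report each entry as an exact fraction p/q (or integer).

x̄ = F·x = [-2, -3]
P̄ = F·P·Fᵀ + Q = [15 -18; -18 33]
y = z − H·x̄ = [6]
S = H·P̄·Hᵀ + R = [63]
K = P̄·Hᵀ·S⁻¹ = [10/21; -4/7]
x' = x̄ + K·y = [6/7, -45/7]
P' = (I − K·H)·P̄ = [5/7 -6/7; -6/7 87/7]

x' = [6/7, -45/7]
P' = [5/7 -6/7; -6/7 87/7]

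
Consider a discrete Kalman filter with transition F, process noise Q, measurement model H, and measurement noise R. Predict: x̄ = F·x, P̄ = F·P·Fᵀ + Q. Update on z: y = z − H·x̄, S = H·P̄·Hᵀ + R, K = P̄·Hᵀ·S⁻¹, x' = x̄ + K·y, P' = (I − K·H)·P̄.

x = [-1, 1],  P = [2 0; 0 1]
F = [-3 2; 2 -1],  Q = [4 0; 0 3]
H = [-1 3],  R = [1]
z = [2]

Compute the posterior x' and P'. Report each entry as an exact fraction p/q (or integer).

x' = [7/219, 143/219]
P' = [1070/219 334/219; 334/219 128/219]

x̄ = F·x = [5, -3]
P̄ = F·P·Fᵀ + Q = [26 -14; -14 12]
y = z − H·x̄ = [16]
S = H·P̄·Hᵀ + R = [219]
K = P̄·Hᵀ·S⁻¹ = [-68/219; 50/219]
x' = x̄ + K·y = [7/219, 143/219]
P' = (I − K·H)·P̄ = [1070/219 334/219; 334/219 128/219]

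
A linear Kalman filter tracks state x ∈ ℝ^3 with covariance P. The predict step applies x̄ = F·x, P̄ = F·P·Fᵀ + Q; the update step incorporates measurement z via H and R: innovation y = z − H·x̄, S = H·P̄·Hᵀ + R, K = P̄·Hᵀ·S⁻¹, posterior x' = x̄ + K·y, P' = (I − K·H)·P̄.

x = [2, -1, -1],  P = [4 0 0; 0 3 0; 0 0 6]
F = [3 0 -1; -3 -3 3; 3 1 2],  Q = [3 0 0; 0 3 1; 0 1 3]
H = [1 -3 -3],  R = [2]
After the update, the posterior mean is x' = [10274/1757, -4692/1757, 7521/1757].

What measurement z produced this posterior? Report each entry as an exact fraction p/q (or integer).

x̄ = F·x = [7, -6, 3]
P̄ = F·P·Fᵀ + Q = [45 -54 24; -54 120 -8; 24 -8 66]
S = H·P̄·Hᵀ + R = [1757]
K = P̄·Hᵀ·S⁻¹ = [135/1757; -390/1757; -150/1757]
x' − x̄ = [-2025/1757, 5850/1757, 2250/1757] = K·y
y = (KᵀK)⁻¹·Kᵀ·(x' − x̄) = [-15]
z = y + H·x̄ = [-15] + [16] = [1]

z = [1]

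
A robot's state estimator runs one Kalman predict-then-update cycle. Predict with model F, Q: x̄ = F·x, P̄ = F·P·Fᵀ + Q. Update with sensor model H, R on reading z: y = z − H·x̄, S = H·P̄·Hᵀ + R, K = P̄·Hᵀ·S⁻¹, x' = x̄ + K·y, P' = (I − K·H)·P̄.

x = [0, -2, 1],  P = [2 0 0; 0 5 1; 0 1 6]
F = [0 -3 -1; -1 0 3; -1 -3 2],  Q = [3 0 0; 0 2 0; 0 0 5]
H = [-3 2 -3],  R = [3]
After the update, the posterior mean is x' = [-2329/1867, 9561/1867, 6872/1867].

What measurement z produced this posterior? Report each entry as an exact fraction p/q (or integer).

z = [3]

x̄ = F·x = [5, 3, 8]
P̄ = F·P·Fᵀ + Q = [60 -27 30; -27 58 29; 30 29 64]
S = H·P̄·Hᵀ + R = [1867]
K = P̄·Hᵀ·S⁻¹ = [-324/1867; 110/1867; -224/1867]
x' − x̄ = [-11664/1867, 3960/1867, -8064/1867] = K·y
y = (KᵀK)⁻¹·Kᵀ·(x' − x̄) = [36]
z = y + H·x̄ = [36] + [-33] = [3]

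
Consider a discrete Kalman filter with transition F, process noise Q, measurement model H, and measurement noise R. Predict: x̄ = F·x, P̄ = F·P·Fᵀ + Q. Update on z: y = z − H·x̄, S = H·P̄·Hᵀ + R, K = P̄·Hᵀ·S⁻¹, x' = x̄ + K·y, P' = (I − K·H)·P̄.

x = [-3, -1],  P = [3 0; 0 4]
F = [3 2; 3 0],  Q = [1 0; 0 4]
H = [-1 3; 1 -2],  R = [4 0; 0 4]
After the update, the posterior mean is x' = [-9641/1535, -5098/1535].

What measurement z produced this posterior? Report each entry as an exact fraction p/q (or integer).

x̄ = F·x = [-11, -9]
P̄ = F·P·Fᵀ + Q = [44 27; 27 31]
S = H·P̄·Hᵀ + R = [165 -95; -95 64]
K = P̄·Hᵀ·S⁻¹ = [1418/1535 373/307; 899/1535 99/307]
x' − x̄ = [7244/1535, 8717/1535] = K·y
y = (KᵀK)⁻¹·Kᵀ·(x' − x̄) = [13, -6]
z = y + H·x̄ = [13, -6] + [-16, 7] = [-3, 1]

z = [-3, 1]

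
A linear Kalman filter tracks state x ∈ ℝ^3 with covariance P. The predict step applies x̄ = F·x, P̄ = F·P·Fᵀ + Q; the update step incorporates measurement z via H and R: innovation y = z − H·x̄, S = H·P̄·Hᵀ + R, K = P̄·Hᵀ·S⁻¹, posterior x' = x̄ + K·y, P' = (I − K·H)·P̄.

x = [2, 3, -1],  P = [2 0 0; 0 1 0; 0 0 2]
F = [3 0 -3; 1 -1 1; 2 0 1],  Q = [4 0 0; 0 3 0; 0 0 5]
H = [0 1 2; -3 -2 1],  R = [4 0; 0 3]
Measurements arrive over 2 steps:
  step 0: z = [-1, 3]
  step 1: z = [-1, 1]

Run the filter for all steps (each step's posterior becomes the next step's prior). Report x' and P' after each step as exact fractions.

step 0: x̄ = F·x = [9, -2, 3]
step 0: P̄ = F·P·Fᵀ + Q = [40 0 6; 0 8 6; 6 6 15]
step 0: y = z − H·x̄ = [-5, 23]
step 0: S = H·P̄·Hᵀ + R = [96 -40; -40 350]
step 0: K = P̄·Hᵀ·S⁻¹ = [-9/800 -327/1000; 33/160 -1/200; 3/8 0]
step 0: x' = x̄ + K·y = [6141/4000, -2517/800, 9/8]
step 0: P' = (I − K·H)·P̄ = [2857/1000 -609/200 3/2; -609/200 153/40 -3/2; 3/2 -3/2 3/2]
step 1: x̄ = F·x = [4923/4000, 11613/2000, 8391/2000]
step 1: P̄ = F·P·Fᵀ + Q = [16213/1000 4353/500 4071/500; 4353/500 2909/125 2413/125; 4071/500 2413/125 2991/125]
step 1: y = z − H·x̄ = [-6079/400, 48439/4000]
step 1: S = H·P̄·Hᵀ + R = [1001/5 -13157/100; -13157/100 244337/1000]
step 1: K = P̄·Hᵀ·S⁻¹ = [-3026211/63211205 -3322179/12642241; 16198523/63211205 -1016288/12642241; 22528993/63211205 402888/12642241]
step 1: x' = x̄ + K·y = [-154731507/126422410, 118647681/126422410, -211149583/252844820]
step 1: P' = (I − K·H)·P̄ = [138547961/63211205 -148745448/63211205 68320302/63211205; -148745448/63211205 197551084/63211205 -66378496/63211205; 68320302/63211205 -66378496/63211205 78247234/63211205]

step 0: x' = [6141/4000, -2517/800, 9/8], P' = [2857/1000 -609/200 3/2; -609/200 153/40 -3/2; 3/2 -3/2 3/2]
step 1: x' = [-154731507/126422410, 118647681/126422410, -211149583/252844820], P' = [138547961/63211205 -148745448/63211205 68320302/63211205; -148745448/63211205 197551084/63211205 -66378496/63211205; 68320302/63211205 -66378496/63211205 78247234/63211205]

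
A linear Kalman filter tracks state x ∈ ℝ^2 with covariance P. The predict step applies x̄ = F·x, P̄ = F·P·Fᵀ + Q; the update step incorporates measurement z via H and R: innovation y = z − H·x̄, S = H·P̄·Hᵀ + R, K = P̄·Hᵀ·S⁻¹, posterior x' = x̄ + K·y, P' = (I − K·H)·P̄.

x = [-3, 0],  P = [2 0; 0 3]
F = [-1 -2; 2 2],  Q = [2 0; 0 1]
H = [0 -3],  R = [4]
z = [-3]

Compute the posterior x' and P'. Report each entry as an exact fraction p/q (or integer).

x̄ = F·x = [3, -6]
P̄ = F·P·Fᵀ + Q = [16 -16; -16 21]
y = z − H·x̄ = [-21]
S = H·P̄·Hᵀ + R = [193]
K = P̄·Hᵀ·S⁻¹ = [48/193; -63/193]
x' = x̄ + K·y = [-429/193, 165/193]
P' = (I − K·H)·P̄ = [784/193 -64/193; -64/193 84/193]

x' = [-429/193, 165/193]
P' = [784/193 -64/193; -64/193 84/193]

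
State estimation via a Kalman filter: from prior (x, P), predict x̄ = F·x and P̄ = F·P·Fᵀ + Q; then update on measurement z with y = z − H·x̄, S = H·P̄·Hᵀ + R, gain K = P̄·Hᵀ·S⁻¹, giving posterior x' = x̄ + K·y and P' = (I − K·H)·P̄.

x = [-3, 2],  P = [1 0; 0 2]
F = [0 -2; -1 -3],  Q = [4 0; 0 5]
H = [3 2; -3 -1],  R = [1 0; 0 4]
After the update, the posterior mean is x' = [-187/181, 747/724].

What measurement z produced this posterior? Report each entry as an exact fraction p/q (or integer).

z = [-1, 2]

x̄ = F·x = [-4, -3]
P̄ = F·P·Fᵀ + Q = [12 12; 12 24]
S = H·P̄·Hᵀ + R = [349 -264; -264 208]
K = P̄·Hᵀ·S⁻¹ = [-12/181 -57/181; 102/181 309/724]
x' − x̄ = [537/181, 2919/724] = K·y
y = (KᵀK)⁻¹·Kᵀ·(x' − x̄) = [17, -13]
z = y + H·x̄ = [17, -13] + [-18, 15] = [-1, 2]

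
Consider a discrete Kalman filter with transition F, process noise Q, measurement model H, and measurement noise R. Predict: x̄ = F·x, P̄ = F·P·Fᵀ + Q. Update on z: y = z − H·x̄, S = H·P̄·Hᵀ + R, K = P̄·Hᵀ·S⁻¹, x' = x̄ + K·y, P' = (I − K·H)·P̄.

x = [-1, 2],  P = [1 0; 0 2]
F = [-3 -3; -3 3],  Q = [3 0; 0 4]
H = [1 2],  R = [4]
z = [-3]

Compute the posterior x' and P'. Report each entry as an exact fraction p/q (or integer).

x̄ = F·x = [-3, 9]
P̄ = F·P·Fᵀ + Q = [30 -9; -9 31]
y = z − H·x̄ = [-18]
S = H·P̄·Hᵀ + R = [122]
K = P̄·Hᵀ·S⁻¹ = [6/61; 53/122]
x' = x̄ + K·y = [-291/61, 72/61]
P' = (I − K·H)·P̄ = [1758/61 -867/61; -867/61 973/122]

x' = [-291/61, 72/61]
P' = [1758/61 -867/61; -867/61 973/122]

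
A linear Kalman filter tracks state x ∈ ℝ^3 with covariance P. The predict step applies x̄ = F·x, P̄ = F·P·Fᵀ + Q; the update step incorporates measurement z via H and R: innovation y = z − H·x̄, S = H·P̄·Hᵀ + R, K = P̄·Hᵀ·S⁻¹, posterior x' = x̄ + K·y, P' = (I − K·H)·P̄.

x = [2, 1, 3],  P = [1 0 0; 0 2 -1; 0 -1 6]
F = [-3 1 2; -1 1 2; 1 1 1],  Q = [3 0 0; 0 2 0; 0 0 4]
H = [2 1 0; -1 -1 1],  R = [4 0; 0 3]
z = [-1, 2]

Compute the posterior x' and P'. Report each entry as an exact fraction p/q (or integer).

x' = [-4519/2891, 7795/2891, 10876/2891]
P' = [3578/2891 -3760/2891 -1109/2891; -3760/2891 10900/2891 7290/2891; -1109/2891 7290/2891 11692/2891]

x̄ = F·x = [1, 5, 6]
P̄ = F·P·Fᵀ + Q = [34 25 8; 25 25 10; 8 10 11]
y = z − H·x̄ = [-8, 2]
S = H·P̄·Hᵀ + R = [265 -142; -142 87]
K = P̄·Hᵀ·S⁻¹ = [849/2891 -309/2891; 845/2891 50/2891; 1268/2891 1837/2891]
x' = x̄ + K·y = [-4519/2891, 7795/2891, 10876/2891]
P' = (I − K·H)·P̄ = [3578/2891 -3760/2891 -1109/2891; -3760/2891 10900/2891 7290/2891; -1109/2891 7290/2891 11692/2891]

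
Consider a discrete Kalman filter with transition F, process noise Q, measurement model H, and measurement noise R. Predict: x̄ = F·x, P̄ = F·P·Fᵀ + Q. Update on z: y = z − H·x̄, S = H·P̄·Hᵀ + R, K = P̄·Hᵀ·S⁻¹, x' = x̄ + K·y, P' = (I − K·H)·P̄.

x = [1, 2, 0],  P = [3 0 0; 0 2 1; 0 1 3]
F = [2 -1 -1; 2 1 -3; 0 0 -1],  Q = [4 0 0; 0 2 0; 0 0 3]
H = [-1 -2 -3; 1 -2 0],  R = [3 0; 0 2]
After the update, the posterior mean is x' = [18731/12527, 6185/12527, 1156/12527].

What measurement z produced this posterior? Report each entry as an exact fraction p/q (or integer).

z = [-3, 1]

x̄ = F·x = [0, 4, 0]
P̄ = F·P·Fᵀ + Q = [23 21 4; 21 37 8; 4 8 6]
S = H·P̄·Hᵀ + R = [432 161; 161 89]
K = P̄·Hᵀ·S⁻¹ = [-3794/12527 4189/12527; -2058/12527 -3737/12527; -1450/12527 934/12527]
x' − x̄ = [18731/12527, -43923/12527, 1156/12527] = K·y
y = (KᵀK)⁻¹·Kᵀ·(x' − x̄) = [5, 9]
z = y + H·x̄ = [5, 9] + [-8, -8] = [-3, 1]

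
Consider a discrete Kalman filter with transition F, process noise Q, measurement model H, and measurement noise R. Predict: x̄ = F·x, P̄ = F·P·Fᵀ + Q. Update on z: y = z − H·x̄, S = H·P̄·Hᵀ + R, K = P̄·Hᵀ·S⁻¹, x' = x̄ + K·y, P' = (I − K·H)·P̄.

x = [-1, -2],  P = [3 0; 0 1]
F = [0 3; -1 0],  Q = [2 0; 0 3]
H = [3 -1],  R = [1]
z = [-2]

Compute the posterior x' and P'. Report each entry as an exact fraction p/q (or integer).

x̄ = F·x = [-6, 1]
P̄ = F·P·Fᵀ + Q = [11 0; 0 6]
y = z − H·x̄ = [17]
S = H·P̄·Hᵀ + R = [106]
K = P̄·Hᵀ·S⁻¹ = [33/106; -3/53]
x' = x̄ + K·y = [-75/106, 2/53]
P' = (I − K·H)·P̄ = [77/106 99/53; 99/53 300/53]

x' = [-75/106, 2/53]
P' = [77/106 99/53; 99/53 300/53]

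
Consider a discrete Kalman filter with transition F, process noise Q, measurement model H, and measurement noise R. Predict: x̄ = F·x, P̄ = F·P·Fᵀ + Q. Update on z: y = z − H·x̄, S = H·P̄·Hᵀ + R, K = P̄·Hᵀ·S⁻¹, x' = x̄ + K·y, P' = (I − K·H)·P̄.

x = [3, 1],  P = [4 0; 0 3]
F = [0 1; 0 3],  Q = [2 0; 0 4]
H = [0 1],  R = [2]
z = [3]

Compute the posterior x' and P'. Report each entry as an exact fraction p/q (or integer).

x' = [1, 3]
P' = [28/11 6/11; 6/11 62/33]

x̄ = F·x = [1, 3]
P̄ = F·P·Fᵀ + Q = [5 9; 9 31]
y = z − H·x̄ = [0]
S = H·P̄·Hᵀ + R = [33]
K = P̄·Hᵀ·S⁻¹ = [3/11; 31/33]
x' = x̄ + K·y = [1, 3]
P' = (I − K·H)·P̄ = [28/11 6/11; 6/11 62/33]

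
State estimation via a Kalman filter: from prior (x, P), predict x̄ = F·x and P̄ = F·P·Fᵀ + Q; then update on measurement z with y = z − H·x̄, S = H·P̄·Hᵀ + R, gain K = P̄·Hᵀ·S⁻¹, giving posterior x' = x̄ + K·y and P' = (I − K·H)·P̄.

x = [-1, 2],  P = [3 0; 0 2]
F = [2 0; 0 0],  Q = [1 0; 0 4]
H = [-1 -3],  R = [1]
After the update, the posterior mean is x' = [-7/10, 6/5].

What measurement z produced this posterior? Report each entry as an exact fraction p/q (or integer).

z = [-3]

x̄ = F·x = [-2, 0]
P̄ = F·P·Fᵀ + Q = [13 0; 0 4]
S = H·P̄·Hᵀ + R = [50]
K = P̄·Hᵀ·S⁻¹ = [-13/50; -6/25]
x' − x̄ = [13/10, 6/5] = K·y
y = (KᵀK)⁻¹·Kᵀ·(x' − x̄) = [-5]
z = y + H·x̄ = [-5] + [2] = [-3]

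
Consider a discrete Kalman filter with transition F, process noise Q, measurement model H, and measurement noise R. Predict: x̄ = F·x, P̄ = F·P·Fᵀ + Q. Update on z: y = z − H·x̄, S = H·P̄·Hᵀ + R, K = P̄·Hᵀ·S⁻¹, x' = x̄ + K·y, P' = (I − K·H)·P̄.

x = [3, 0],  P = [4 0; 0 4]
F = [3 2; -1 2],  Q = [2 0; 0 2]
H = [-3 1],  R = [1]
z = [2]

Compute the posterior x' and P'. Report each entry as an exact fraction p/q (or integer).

x' = [-691/485, -227/97]
P' = [1226/485 704/97; 704/97 2114/97]

x̄ = F·x = [9, -3]
P̄ = F·P·Fᵀ + Q = [54 4; 4 22]
y = z − H·x̄ = [32]
S = H·P̄·Hᵀ + R = [485]
K = P̄·Hᵀ·S⁻¹ = [-158/485; 2/97]
x' = x̄ + K·y = [-691/485, -227/97]
P' = (I − K·H)·P̄ = [1226/485 704/97; 704/97 2114/97]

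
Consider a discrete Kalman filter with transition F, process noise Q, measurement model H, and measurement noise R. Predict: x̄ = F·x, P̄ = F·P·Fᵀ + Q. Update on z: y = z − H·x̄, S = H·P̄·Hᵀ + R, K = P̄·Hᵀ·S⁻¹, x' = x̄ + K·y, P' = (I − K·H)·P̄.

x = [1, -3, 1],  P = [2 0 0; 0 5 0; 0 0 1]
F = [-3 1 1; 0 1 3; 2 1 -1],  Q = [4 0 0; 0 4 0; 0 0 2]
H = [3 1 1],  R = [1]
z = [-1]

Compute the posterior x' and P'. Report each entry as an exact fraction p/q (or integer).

x' = [-37/97, 704/291, -226/97]
P' = [364/97 -456/97 -608/97; -456/97 3302/291 282/97; -608/97 282/97 1540/97]

x̄ = F·x = [-5, 0, -2]
P̄ = F·P·Fᵀ + Q = [28 8 -8; 8 18 2; -8 2 16]
y = z − H·x̄ = [16]
S = H·P̄·Hᵀ + R = [291]
K = P̄·Hᵀ·S⁻¹ = [28/97; 44/291; -2/97]
x' = x̄ + K·y = [-37/97, 704/291, -226/97]
P' = (I − K·H)·P̄ = [364/97 -456/97 -608/97; -456/97 3302/291 282/97; -608/97 282/97 1540/97]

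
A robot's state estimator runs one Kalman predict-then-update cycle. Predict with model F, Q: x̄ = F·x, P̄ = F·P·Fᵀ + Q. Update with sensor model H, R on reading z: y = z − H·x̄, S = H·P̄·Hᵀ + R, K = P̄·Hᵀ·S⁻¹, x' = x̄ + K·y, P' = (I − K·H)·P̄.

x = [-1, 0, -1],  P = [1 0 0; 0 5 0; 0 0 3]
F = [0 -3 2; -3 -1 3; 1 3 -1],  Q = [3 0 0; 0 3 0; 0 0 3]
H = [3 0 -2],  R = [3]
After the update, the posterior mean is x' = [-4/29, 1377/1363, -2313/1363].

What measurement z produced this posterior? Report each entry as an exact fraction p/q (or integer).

x̄ = F·x = [-2, 0, 0]
P̄ = F·P·Fᵀ + Q = [60 33 -51; 33 44 -27; -51 -27 52]
S = H·P̄·Hᵀ + R = [1363]
K = P̄·Hᵀ·S⁻¹ = [6/29; 153/1363; -257/1363]
x' − x̄ = [54/29, 1377/1363, -2313/1363] = K·y
y = (KᵀK)⁻¹·Kᵀ·(x' − x̄) = [9]
z = y + H·x̄ = [9] + [-6] = [3]

z = [3]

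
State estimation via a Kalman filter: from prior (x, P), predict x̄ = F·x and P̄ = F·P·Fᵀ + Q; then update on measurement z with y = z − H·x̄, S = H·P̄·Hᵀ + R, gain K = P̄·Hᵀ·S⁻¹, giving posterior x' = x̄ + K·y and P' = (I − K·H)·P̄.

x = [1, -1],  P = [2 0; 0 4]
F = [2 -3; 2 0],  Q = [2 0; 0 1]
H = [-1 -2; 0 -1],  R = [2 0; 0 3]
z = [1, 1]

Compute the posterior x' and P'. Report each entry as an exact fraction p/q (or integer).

x' = [68/179, -113/179]
P' = [1294/179 -513/179; -513/179 276/179]

x̄ = F·x = [5, 2]
P̄ = F·P·Fᵀ + Q = [46 8; 8 9]
y = z − H·x̄ = [10, 3]
S = H·P̄·Hᵀ + R = [116 26; 26 12]
K = P̄·Hᵀ·S⁻¹ = [-134/179 171/179; -39/358 -92/179]
x' = x̄ + K·y = [68/179, -113/179]
P' = (I − K·H)·P̄ = [1294/179 -513/179; -513/179 276/179]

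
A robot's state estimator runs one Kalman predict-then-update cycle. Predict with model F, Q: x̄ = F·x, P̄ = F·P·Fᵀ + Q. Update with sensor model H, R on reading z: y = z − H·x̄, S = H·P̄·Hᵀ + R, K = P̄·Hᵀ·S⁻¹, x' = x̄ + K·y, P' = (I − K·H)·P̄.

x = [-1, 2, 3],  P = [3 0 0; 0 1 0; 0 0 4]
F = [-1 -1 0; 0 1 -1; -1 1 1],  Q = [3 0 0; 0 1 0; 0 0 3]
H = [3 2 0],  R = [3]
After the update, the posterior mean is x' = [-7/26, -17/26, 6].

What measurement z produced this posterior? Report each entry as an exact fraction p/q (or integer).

x̄ = F·x = [-1, -1, 6]
P̄ = F·P·Fᵀ + Q = [7 -1 2; -1 6 -3; 2 -3 11]
S = H·P̄·Hᵀ + R = [78]
K = P̄·Hᵀ·S⁻¹ = [19/78; 3/26; 0]
x' − x̄ = [19/26, 9/26, 0] = K·y
y = (KᵀK)⁻¹·Kᵀ·(x' − x̄) = [3]
z = y + H·x̄ = [3] + [-5] = [-2]

z = [-2]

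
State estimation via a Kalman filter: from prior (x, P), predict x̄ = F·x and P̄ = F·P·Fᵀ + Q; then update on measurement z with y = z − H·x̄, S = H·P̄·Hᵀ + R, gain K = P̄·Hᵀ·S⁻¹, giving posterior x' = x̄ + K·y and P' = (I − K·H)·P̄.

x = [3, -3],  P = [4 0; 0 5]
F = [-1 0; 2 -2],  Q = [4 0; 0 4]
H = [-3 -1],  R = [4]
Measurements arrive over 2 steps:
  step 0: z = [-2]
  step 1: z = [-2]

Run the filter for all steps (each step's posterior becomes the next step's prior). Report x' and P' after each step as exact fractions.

step 0: x' = [-55/17, 200/17], P' = [72/17 -200/17; -200/17 616/17]
step 1: x' = [1318/621, -3091/621], P' = [4888/621 -14788/621; -14788/621 47152/621]

step 0: x̄ = F·x = [-3, 12]
step 0: P̄ = F·P·Fᵀ + Q = [8 -8; -8 40]
step 0: y = z − H·x̄ = [1]
step 0: S = H·P̄·Hᵀ + R = [68]
step 0: K = P̄·Hᵀ·S⁻¹ = [-4/17; -4/17]
step 0: x' = x̄ + K·y = [-55/17, 200/17]
step 0: P' = (I − K·H)·P̄ = [72/17 -200/17; -200/17 616/17]
step 1: x̄ = F·x = [55/17, -30]
step 1: P̄ = F·P·Fᵀ + Q = [140/17 -32; -32 260]
step 1: y = z − H·x̄ = [-379/17]
step 1: S = H·P̄·Hᵀ + R = [2484/17]
step 1: K = P̄·Hᵀ·S⁻¹ = [31/621; -697/621]
step 1: x' = x̄ + K·y = [1318/621, -3091/621]
step 1: P' = (I − K·H)·P̄ = [4888/621 -14788/621; -14788/621 47152/621]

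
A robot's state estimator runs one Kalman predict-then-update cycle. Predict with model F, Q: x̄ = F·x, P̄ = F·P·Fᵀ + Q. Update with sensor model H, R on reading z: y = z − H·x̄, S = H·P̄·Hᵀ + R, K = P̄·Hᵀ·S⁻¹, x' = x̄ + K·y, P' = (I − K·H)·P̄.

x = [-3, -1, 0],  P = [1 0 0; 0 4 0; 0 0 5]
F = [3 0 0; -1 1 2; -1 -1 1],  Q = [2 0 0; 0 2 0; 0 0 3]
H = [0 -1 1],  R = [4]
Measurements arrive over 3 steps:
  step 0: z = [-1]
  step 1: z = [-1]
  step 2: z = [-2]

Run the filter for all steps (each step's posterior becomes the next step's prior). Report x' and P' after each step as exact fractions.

step 0: x̄ = F·x = [-9, 2, 4]
step 0: P̄ = F·P·Fᵀ + Q = [11 -3 -3; -3 27 7; -3 7 13]
step 0: y = z − H·x̄ = [-3]
step 0: S = H·P̄·Hᵀ + R = [30]
step 0: K = P̄·Hᵀ·S⁻¹ = [0; -2/3; 1/5]
step 0: x' = x̄ + K·y = [-9, 4, 17/5]
step 0: P' = (I − K·H)·P̄ = [11 -3 -3; -3 41/3 11; -3 11 59/5]
step 1: x̄ = F·x = [-27, 99/5, 42/5]
step 1: P̄ = F·P·Fᵀ + Q = [101 -60 -33; -60 2038/15 284/15; -33 284/15 262/15]
step 1: y = z − H·x̄ = [52/5]
step 1: S = H·P̄·Hᵀ + R = [1792/15]
step 1: K = P̄·Hᵀ·S⁻¹ = [405/1792; -877/896; -11/896]
step 1: x' = x̄ + K·y = [-11043/448, 2155/224, 1853/224]
step 1: P' = (I − K·H)·P̄ = [170057/1792 -30081/896 -29271/896; -30081/896 9593/448 7839/448; -29271/896 7839/448 7817/448]
step 2: x̄ = F·x = [-33129/448, 22765/448, 10439/448]
step 2: P̄ = F·P·Fᵀ + Q = [1534097/1792 -1041909/1792 -505311/1792; -1041909/1792 817001/1792 338491/1792; -505311/1792 338491/1792 179121/1792]
step 2: y = z − H·x̄ = [5715/224]
step 2: S = H·P̄·Hᵀ + R = [81577/448]
step 2: K = P̄·Hᵀ·S⁻¹ = [268299/163154; -239255/163154; -79685/163154]
step 2: x' = x̄ + K·y = [-2609901/81577, 1093210/81577, 884336/81577]
step 2: P' = (I − K·H)·P̄ = [118666691/326308 -46437351/326308 -44290959/326308; -46437351/326308 20994499/326308 19080459/326308; -44290959/326308 19080459/326308 18442979/326308]

step 0: x' = [-9, 4, 17/5], P' = [11 -3 -3; -3 41/3 11; -3 11 59/5]
step 1: x' = [-11043/448, 2155/224, 1853/224], P' = [170057/1792 -30081/896 -29271/896; -30081/896 9593/448 7839/448; -29271/896 7839/448 7817/448]
step 2: x' = [-2609901/81577, 1093210/81577, 884336/81577], P' = [118666691/326308 -46437351/326308 -44290959/326308; -46437351/326308 20994499/326308 19080459/326308; -44290959/326308 19080459/326308 18442979/326308]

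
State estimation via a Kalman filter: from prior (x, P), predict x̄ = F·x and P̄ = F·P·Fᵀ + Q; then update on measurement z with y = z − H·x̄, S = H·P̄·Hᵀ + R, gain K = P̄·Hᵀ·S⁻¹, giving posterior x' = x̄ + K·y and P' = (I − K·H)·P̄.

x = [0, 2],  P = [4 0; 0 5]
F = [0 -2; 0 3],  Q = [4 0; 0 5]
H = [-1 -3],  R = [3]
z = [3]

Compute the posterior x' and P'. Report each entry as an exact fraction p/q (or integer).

x̄ = F·x = [-4, 6]
P̄ = F·P·Fᵀ + Q = [24 -30; -30 50]
y = z − H·x̄ = [17]
S = H·P̄·Hᵀ + R = [297]
K = P̄·Hᵀ·S⁻¹ = [2/9; -40/99]
x' = x̄ + K·y = [-2/9, -86/99]
P' = (I − K·H)·P̄ = [28/3 -10/3; -10/3 50/33]

x' = [-2/9, -86/99]
P' = [28/3 -10/3; -10/3 50/33]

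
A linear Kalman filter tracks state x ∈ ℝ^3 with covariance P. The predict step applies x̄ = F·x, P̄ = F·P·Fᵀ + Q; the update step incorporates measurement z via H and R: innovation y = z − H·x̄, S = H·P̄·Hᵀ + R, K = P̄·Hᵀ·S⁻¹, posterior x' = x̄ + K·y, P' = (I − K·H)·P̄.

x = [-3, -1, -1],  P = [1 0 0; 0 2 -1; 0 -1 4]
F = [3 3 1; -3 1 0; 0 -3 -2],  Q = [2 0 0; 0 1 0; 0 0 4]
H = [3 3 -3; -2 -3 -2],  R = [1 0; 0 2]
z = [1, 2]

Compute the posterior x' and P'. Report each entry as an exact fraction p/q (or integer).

x̄ = F·x = [-13, 8, 5]
P̄ = F·P·Fᵀ + Q = [27 -4 -17; -4 12 -4; -17 -4 26]
y = z − H·x̄ = [31, 10]
S = H·P̄·Hᵀ + R = [892 -66; -66 90]
K = P̄·Hᵀ·S⁻¹ = [856/6327 196/18981; 160/6327 -3866/18981; -727/4218 -2443/12654]
x' = x̄ + K·y = [-165185/18981, 128068/18981, -28771/12654]
P' = (I − K·H)·P̄ = [205895/18981 -164452/18981 13529/6327; -164452/18981 133172/18981 -10480/6327; 13529/6327 -10480/6327 2275/4218]

x' = [-165185/18981, 128068/18981, -28771/12654]
P' = [205895/18981 -164452/18981 13529/6327; -164452/18981 133172/18981 -10480/6327; 13529/6327 -10480/6327 2275/4218]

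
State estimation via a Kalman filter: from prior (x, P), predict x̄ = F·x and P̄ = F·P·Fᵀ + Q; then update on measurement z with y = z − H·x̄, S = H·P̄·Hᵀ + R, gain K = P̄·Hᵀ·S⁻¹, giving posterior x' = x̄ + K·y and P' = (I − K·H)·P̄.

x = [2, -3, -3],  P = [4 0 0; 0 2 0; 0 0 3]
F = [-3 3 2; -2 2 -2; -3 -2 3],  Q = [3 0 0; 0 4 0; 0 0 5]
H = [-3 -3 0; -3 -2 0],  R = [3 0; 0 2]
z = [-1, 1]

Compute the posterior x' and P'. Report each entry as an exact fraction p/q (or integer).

x' = [-7069/2855, 5084/1713, 17131/8565]
P' = [7326/2855 -1744/571 10372/2855; -1744/571 6568/1713 -7586/1713; 10372/2855 -7586/1713 401852/8565]

x̄ = F·x = [-21, -4, -9]
P̄ = F·P·Fᵀ + Q = [69 24 42; 24 40 -2; 42 -2 76]
y = z − H·x̄ = [-76, -70]
S = H·P̄·Hᵀ + R = [1416 1221; 1221 1071]
K = P̄·Hᵀ·S⁻¹ = [1394/2855 -2269/2855; -1336/1713 1280/1713; 6814/8565 -8744/8565]
x' = x̄ + K·y = [-7069/2855, 5084/1713, 17131/8565]
P' = (I − K·H)·P̄ = [7326/2855 -1744/571 10372/2855; -1744/571 6568/1713 -7586/1713; 10372/2855 -7586/1713 401852/8565]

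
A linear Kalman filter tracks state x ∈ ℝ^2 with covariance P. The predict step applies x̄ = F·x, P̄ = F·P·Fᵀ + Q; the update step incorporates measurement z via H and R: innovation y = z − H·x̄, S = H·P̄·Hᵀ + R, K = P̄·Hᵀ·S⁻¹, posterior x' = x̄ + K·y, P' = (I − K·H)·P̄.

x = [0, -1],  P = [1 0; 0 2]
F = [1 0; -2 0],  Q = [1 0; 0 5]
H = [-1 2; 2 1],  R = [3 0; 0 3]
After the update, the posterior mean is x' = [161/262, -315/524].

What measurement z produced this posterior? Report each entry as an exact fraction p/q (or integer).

z = [-2, 1]

x̄ = F·x = [0, 0]
P̄ = F·P·Fᵀ + Q = [2 -2; -2 9]
S = H·P̄·Hᵀ + R = [49 8; 8 12]
K = P̄·Hᵀ·S⁻¹ = [-22/131 73/262; 50/131 85/524]
x' − x̄ = [161/262, -315/524] = K·y
y = (KᵀK)⁻¹·Kᵀ·(x' − x̄) = [-2, 1]
z = y + H·x̄ = [-2, 1] + [0, 0] = [-2, 1]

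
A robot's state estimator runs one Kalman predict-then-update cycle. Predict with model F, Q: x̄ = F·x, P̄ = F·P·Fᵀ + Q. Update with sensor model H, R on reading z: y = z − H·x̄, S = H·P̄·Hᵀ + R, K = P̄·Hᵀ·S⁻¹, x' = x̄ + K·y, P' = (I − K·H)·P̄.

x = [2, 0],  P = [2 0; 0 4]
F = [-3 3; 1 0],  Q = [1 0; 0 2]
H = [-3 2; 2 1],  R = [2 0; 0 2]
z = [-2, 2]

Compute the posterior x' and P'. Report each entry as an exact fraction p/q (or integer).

x̄ = F·x = [-6, 2]
P̄ = F·P·Fᵀ + Q = [55 -6; -6 4]
y = z − H·x̄ = [-24, 12]
S = H·P̄·Hᵀ + R = [585 -328; -328 202]
K = P̄·Hᵀ·S⁻¹ = [-821/5293 1392/5293; 1314/5293 1924/5293]
x' = x̄ + K·y = [4650/5293, 2138/5293]
P' = (I − K·H)·P̄ = [1030/5293 724/5293; 724/5293 2400/5293]

x' = [4650/5293, 2138/5293]
P' = [1030/5293 724/5293; 724/5293 2400/5293]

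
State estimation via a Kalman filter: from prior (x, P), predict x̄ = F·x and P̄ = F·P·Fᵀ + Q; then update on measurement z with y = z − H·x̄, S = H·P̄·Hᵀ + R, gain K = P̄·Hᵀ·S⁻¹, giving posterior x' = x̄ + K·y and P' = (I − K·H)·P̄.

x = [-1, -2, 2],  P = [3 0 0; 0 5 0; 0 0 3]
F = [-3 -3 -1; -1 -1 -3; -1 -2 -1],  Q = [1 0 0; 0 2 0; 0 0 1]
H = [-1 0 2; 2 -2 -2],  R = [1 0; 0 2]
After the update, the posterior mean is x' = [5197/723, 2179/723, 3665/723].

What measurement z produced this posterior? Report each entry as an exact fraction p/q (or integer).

z = [3, -2]

x̄ = F·x = [7, -3, 3]
P̄ = F·P·Fᵀ + Q = [76 33 42; 33 37 22; 42 22 27]
S = H·P̄·Hᵀ + R = [17 -30; -30 138]
K = P̄·Hᵀ·S⁻¹ = [194/241 137/723; -7/241 -277/723; 206/241 61/723]
x' − x̄ = [136/723, 4348/723, 1496/723] = K·y
y = (KᵀK)⁻¹·Kᵀ·(x' − x̄) = [4, -16]
z = y + H·x̄ = [4, -16] + [-1, 14] = [3, -2]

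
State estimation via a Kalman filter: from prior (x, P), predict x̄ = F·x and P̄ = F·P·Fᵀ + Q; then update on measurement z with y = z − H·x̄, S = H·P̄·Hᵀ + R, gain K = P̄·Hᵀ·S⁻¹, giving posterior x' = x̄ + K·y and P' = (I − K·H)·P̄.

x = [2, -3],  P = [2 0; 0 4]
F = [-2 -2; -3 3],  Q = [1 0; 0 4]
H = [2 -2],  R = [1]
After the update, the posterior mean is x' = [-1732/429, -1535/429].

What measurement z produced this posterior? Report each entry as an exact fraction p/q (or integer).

x̄ = F·x = [2, -15]
P̄ = F·P·Fᵀ + Q = [25 -12; -12 58]
S = H·P̄·Hᵀ + R = [429]
K = P̄·Hᵀ·S⁻¹ = [74/429; -140/429]
x' − x̄ = [-2590/429, 4900/429] = K·y
y = (KᵀK)⁻¹·Kᵀ·(x' − x̄) = [-35]
z = y + H·x̄ = [-35] + [34] = [-1]

z = [-1]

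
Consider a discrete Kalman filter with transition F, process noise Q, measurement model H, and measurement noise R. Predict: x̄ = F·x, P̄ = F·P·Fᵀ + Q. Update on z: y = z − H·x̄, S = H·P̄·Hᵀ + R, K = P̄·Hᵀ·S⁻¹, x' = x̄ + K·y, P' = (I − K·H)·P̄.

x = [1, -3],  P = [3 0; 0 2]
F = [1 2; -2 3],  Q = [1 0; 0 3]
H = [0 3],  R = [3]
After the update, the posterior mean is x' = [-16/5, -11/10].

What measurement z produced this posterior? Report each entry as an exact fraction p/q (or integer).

x̄ = F·x = [-5, -11]
P̄ = F·P·Fᵀ + Q = [12 6; 6 33]
S = H·P̄·Hᵀ + R = [300]
K = P̄·Hᵀ·S⁻¹ = [3/50; 33/100]
x' − x̄ = [9/5, 99/10] = K·y
y = (KᵀK)⁻¹·Kᵀ·(x' − x̄) = [30]
z = y + H·x̄ = [30] + [-33] = [-3]

z = [-3]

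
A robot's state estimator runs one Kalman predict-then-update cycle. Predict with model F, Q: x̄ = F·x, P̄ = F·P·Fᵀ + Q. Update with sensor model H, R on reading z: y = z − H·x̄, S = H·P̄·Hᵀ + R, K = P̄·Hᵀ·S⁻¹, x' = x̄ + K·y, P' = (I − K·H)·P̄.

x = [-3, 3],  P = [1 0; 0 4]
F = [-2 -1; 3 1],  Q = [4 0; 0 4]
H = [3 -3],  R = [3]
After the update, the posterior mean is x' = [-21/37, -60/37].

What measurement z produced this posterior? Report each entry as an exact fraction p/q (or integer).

z = [3]

x̄ = F·x = [3, -6]
P̄ = F·P·Fᵀ + Q = [12 -10; -10 17]
S = H·P̄·Hᵀ + R = [444]
K = P̄·Hᵀ·S⁻¹ = [11/74; -27/148]
x' − x̄ = [-132/37, 162/37] = K·y
y = (KᵀK)⁻¹·Kᵀ·(x' − x̄) = [-24]
z = y + H·x̄ = [-24] + [27] = [3]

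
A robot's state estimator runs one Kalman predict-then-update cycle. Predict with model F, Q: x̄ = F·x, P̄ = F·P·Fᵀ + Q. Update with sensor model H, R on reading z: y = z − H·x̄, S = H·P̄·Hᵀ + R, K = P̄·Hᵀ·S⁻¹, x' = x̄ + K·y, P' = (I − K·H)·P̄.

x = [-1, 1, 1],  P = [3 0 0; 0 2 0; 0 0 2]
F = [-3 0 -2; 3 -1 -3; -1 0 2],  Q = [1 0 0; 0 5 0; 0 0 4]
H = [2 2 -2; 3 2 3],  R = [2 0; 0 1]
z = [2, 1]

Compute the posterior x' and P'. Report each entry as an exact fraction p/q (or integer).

x̄ = F·x = [1, -7, 3]
P̄ = F·P·Fᵀ + Q = [36 -15 1; -15 52 -21; 1 -21 15]
y = z − H·x̄ = [20, 3]
S = H·P̄·Hᵀ + R = [454 142; 142 254]
K = P̄·Hᵀ·S⁻¹ = [-671/47576 15547/47576; 1877/5947 -1143/5947; -2329/11894 1583/11894]
x' = x̄ + K·y = [80797/47576, -7518/5947, -6149/11894]
P' = (I − K·H)·P̄ = [480269/47576 -71702/5947 -23169/11894; -71702/5947 86940/5947 13361/5947; -23169/11894 13361/5947 2941/5947]

x' = [80797/47576, -7518/5947, -6149/11894]
P' = [480269/47576 -71702/5947 -23169/11894; -71702/5947 86940/5947 13361/5947; -23169/11894 13361/5947 2941/5947]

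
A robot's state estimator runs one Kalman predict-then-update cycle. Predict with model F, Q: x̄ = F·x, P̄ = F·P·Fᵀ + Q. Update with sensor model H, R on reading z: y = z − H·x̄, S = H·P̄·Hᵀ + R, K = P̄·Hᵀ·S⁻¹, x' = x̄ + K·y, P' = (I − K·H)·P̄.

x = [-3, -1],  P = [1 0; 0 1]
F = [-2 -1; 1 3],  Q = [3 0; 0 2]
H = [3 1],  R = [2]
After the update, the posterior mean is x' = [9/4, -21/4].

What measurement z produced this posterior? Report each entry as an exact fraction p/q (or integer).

x̄ = F·x = [7, -6]
P̄ = F·P·Fᵀ + Q = [8 -5; -5 12]
S = H·P̄·Hᵀ + R = [56]
K = P̄·Hᵀ·S⁻¹ = [19/56; -3/56]
x' − x̄ = [-19/4, 3/4] = K·y
y = (KᵀK)⁻¹·Kᵀ·(x' − x̄) = [-14]
z = y + H·x̄ = [-14] + [15] = [1]

z = [1]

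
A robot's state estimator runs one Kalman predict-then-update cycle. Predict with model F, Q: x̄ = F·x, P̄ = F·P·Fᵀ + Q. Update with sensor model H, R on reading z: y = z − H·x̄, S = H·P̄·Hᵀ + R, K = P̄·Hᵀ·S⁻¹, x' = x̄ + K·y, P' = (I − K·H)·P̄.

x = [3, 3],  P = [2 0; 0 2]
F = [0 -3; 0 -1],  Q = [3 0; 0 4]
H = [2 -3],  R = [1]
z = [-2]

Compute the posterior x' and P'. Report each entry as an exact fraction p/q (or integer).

x' = [-435/67, -243/67]
P' = [831/67 546/67; 546/67 366/67]

x̄ = F·x = [-9, -3]
P̄ = F·P·Fᵀ + Q = [21 6; 6 6]
y = z − H·x̄ = [7]
S = H·P̄·Hᵀ + R = [67]
K = P̄·Hᵀ·S⁻¹ = [24/67; -6/67]
x' = x̄ + K·y = [-435/67, -243/67]
P' = (I − K·H)·P̄ = [831/67 546/67; 546/67 366/67]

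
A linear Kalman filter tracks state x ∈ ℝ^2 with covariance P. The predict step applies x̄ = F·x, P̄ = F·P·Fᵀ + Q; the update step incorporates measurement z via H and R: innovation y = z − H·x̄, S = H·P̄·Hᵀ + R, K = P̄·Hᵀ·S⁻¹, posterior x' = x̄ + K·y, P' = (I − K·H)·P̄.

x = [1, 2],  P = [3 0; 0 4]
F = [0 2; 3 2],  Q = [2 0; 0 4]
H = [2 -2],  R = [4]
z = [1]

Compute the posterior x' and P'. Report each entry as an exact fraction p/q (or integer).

x' = [143/34, 259/68]
P' = [304/17 303/17; 303/17 637/34]

x̄ = F·x = [4, 7]
P̄ = F·P·Fᵀ + Q = [18 16; 16 47]
y = z − H·x̄ = [7]
S = H·P̄·Hᵀ + R = [136]
K = P̄·Hᵀ·S⁻¹ = [1/34; -31/68]
x' = x̄ + K·y = [143/34, 259/68]
P' = (I − K·H)·P̄ = [304/17 303/17; 303/17 637/34]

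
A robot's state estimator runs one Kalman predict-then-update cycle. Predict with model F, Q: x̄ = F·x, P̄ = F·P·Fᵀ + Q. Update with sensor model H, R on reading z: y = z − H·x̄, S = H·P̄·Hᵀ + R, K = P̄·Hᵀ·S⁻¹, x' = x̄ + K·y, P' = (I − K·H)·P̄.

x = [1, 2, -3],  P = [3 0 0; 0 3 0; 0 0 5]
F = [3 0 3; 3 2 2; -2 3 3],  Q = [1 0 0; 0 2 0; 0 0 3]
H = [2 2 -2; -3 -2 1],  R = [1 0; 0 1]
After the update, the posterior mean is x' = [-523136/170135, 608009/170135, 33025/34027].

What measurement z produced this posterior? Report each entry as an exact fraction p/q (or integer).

x̄ = F·x = [-6, 1, -5]
P̄ = F·P·Fᵀ + Q = [73 57 27; 57 61 30; 27 30 87]
S = H·P̄·Hᵀ + R = [885 -1030; -1030 1391]
K = P̄·Hᵀ·S⁻¹ = [-28634/170135 -11726/34027; -26074/170135 -10295/34027; -27816/34027 -21918/34027]
x' − x̄ = [497674/170135, 437874/170135, 203160/34027] = K·y
y = (KᵀK)⁻¹·Kᵀ·(x' − x̄) = [-1, -8]
z = y + H·x̄ = [-1, -8] + [0, 11] = [-1, 3]

z = [-1, 3]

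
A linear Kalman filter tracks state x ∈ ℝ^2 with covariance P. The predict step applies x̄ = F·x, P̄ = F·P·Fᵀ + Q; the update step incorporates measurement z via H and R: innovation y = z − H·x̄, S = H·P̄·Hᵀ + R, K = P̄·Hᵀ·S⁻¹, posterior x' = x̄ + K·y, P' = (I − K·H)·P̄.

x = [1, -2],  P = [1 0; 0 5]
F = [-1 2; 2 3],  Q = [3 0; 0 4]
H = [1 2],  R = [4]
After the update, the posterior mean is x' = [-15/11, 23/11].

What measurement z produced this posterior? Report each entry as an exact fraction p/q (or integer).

z = [3]

x̄ = F·x = [-5, -4]
P̄ = F·P·Fᵀ + Q = [24 28; 28 53]
S = H·P̄·Hᵀ + R = [352]
K = P̄·Hᵀ·S⁻¹ = [5/22; 67/176]
x' − x̄ = [40/11, 67/11] = K·y
y = (KᵀK)⁻¹·Kᵀ·(x' − x̄) = [16]
z = y + H·x̄ = [16] + [-13] = [3]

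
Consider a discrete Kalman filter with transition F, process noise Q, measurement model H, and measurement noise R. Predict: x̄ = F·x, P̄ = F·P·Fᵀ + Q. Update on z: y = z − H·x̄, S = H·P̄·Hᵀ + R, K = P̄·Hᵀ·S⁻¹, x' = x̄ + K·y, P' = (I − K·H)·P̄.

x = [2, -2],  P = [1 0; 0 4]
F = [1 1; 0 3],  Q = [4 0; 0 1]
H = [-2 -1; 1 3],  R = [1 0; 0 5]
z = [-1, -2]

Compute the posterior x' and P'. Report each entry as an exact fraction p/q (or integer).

x' = [6495/5749, -6766/5749]
P' = [2691/5749 -2397/5749; -2397/5749 4154/5749]

x̄ = F·x = [0, -6]
P̄ = F·P·Fᵀ + Q = [9 12; 12 37]
y = z − H·x̄ = [-7, 16]
S = H·P̄·Hᵀ + R = [122 -213; -213 419]
K = P̄·Hᵀ·S⁻¹ = [-2985/5749 -900/5749; 640/5749 2013/5749]
x' = x̄ + K·y = [6495/5749, -6766/5749]
P' = (I − K·H)·P̄ = [2691/5749 -2397/5749; -2397/5749 4154/5749]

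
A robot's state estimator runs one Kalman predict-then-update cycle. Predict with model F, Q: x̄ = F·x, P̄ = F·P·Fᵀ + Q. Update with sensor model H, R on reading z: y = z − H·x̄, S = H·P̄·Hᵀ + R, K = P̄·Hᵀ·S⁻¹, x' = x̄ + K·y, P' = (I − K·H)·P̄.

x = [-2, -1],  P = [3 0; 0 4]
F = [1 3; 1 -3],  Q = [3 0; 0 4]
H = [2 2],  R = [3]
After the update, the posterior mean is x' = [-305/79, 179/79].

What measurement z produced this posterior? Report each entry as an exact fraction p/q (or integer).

x̄ = F·x = [-5, 1]
P̄ = F·P·Fᵀ + Q = [42 -33; -33 43]
S = H·P̄·Hᵀ + R = [79]
K = P̄·Hᵀ·S⁻¹ = [18/79; 20/79]
x' − x̄ = [90/79, 100/79] = K·y
y = (KᵀK)⁻¹·Kᵀ·(x' − x̄) = [5]
z = y + H·x̄ = [5] + [-8] = [-3]

z = [-3]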